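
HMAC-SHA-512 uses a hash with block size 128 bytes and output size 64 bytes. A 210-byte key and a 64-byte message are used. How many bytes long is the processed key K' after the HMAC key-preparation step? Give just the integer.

Key is 210 > 128 bytes, so it is hashed to 64 bytes then zero-padded to 128: |K'| = 128.

128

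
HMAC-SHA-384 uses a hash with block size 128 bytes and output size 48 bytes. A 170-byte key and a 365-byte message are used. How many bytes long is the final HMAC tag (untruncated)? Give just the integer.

The tag is one SHA-384 digest: 48 bytes.

48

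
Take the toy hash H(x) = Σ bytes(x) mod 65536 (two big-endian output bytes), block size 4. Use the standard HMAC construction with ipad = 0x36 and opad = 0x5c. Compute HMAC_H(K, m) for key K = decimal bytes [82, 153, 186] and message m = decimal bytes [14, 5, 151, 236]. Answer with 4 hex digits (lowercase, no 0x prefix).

Key decimal bytes [82, 153, 186] = 52 99 ba is 3 bytes ≤ B = 4; zero-pad to 4 bytes: K' = 52 99 ba 00.
K' ⊕ ipad = 64 af 8c 36.  K' ⊕ opad = 0e c5 e6 5c.
Inner input = (K'⊕ipad) ∥ m = 64 af 8c 36 ∥ 0e 05 97 ec.
Inner hash: sum = 100+175+140+54+14+5+151+236 = 875 → 03 6b.
Outer input = (K'⊕opad) ∥ inner = 0e c5 e6 5c ∥ 03 6b.
Outer hash (tag): sum = 14+197+230+92+3+107 = 643 → 02 83.

0283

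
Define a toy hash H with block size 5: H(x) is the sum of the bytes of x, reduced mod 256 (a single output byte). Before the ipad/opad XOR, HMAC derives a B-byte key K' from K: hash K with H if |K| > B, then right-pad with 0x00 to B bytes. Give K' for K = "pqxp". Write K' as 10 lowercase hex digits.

7071787000

Key "pqxp" = 70 71 78 70 is 4 bytes ≤ B = 5; zero-pad to 5 bytes: K' = 70 71 78 70 00.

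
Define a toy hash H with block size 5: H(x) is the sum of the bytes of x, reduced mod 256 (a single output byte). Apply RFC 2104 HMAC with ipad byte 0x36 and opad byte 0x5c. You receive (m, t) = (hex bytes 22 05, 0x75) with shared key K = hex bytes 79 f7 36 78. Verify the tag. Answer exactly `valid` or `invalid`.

valid

Key hex bytes 79 f7 36 78 is 4 bytes ≤ B = 5; zero-pad to 5 bytes: K' = 79 f7 36 78 00.
K' ⊕ ipad = 4f c1 00 4e 36; K' ⊕ opad = 25 ab 6a 24 5c.
Inner hash: sum = 79+193+0+78+54+34+5 = 443; mod 256 = 187 → bb.
Outer hash (recomputed tag): sum = 37+171+106+36+92+187 = 629; mod 256 = 117 → 75.
Recomputed tag = 75; claimed = 75 → match.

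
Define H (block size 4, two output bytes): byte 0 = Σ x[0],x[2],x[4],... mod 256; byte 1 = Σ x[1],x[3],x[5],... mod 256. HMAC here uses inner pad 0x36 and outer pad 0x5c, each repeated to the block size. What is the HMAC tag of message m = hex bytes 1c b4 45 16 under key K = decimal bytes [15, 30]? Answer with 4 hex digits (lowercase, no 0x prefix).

7fc6

Key decimal bytes [15, 30] = 0f 1e is 2 bytes ≤ B = 4; zero-pad to 4 bytes: K' = 0f 1e 00 00.
K' ⊕ ipad = 39 28 36 36.  K' ⊕ opad = 53 42 5c 5c.
Inner input = (K'⊕ipad) ∥ m = 39 28 36 36 ∥ 1c b4 45 16.
Inner hash: even-index sum = 208 mod 256 = 208; odd-index sum = 296 mod 256 = 40 → d0 28.
Outer input = (K'⊕opad) ∥ inner = 53 42 5c 5c ∥ d0 28.
Outer hash (tag): even-index sum = 383 mod 256 = 127; odd-index sum = 198 mod 256 = 198 → 7f c6.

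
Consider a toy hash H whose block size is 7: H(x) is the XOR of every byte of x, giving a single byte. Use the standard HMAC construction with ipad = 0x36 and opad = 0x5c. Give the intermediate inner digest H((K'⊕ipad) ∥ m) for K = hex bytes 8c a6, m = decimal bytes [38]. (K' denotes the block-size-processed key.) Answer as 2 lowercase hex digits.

Key hex bytes 8c a6 is 2 bytes ≤ B = 7; zero-pad to 7 bytes: K' = 8c a6 00 00 00 00 00.
K' ⊕ ipad = ba 90 36 36 36 36 36.
Inner input = ba 90 36 36 36 36 36 ∥ 26.
Inner hash: XOR ba⊕90⊕36⊕36⊕36⊕36⊕36⊕26 = 3a.

3a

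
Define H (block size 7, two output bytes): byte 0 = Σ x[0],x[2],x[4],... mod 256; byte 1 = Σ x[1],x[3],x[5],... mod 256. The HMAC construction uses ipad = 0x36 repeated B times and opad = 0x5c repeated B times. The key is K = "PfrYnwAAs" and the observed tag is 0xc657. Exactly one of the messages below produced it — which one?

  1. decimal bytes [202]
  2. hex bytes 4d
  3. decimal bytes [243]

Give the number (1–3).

2

Key "PfrYnwAAs" = 50 66 72 59 6e 77 41 41 73 is 9 bytes > B = 7, so hash it first: H(key) = e4 77, then zero-pad to 7 bytes: K' = e4 77 00 00 00 00 00.
K' ⊕ ipad = d2 41 36 36 36 36 36; K' ⊕ opad = b8 2b 5c 5c 5c 5c 5c.
m1: inner = H(d2 41 36 36 36 36 36 ca) = 74 77; tag = H(b8 2b 5c 5c 5c 5c 5c 74 77) = 4357
m2: inner = H(d2 41 36 36 36 36 36 4d) = 74 fa; tag = H(b8 2b 5c 5c 5c 5c 5c 74 fa) = c657 ← matches
m3: inner = H(d2 41 36 36 36 36 36 f3) = 74 a0; tag = H(b8 2b 5c 5c 5c 5c 5c 74 a0) = 6c57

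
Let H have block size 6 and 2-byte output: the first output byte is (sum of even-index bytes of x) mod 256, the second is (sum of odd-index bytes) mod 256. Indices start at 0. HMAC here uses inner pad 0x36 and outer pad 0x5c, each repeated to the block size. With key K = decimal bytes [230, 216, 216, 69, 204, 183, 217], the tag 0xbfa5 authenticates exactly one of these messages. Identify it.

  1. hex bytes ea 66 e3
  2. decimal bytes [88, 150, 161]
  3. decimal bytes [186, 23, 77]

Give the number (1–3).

3

Key decimal bytes [230, 216, 216, 69, 204, 183, 217] = e6 d8 d8 45 cc b7 d9 is 7 bytes > B = 6, so hash it first: H(key) = 63 d4, then zero-pad to 6 bytes: K' = 63 d4 00 00 00 00.
K' ⊕ ipad = 55 e2 36 36 36 36; K' ⊕ opad = 3f 88 5c 5c 5c 5c.
m1: inner = H(55 e2 36 36 36 36 ea 66 e3) = 8e b4; tag = H(3f 88 5c 5c 5c 5c 8e b4) = 85f4
m2: inner = H(55 e2 36 36 36 36 58 96 a1) = ba e4; tag = H(3f 88 5c 5c 5c 5c ba e4) = b124
m3: inner = H(55 e2 36 36 36 36 ba 17 4d) = c8 65; tag = H(3f 88 5c 5c 5c 5c c8 65) = bfa5 ← matches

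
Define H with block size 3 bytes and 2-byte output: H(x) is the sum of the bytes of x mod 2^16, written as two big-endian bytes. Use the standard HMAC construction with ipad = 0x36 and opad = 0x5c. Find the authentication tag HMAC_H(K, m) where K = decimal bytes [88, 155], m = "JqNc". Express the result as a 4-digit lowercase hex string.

Key decimal bytes [88, 155] = 58 9b is 2 bytes ≤ B = 3; zero-pad to 3 bytes: K' = 58 9b 00.
K' ⊕ ipad = 6e ad 36.  K' ⊕ opad = 04 c7 5c.
Inner input = (K'⊕ipad) ∥ m = 6e ad 36 ∥ 4a 71 4e 63.
Inner hash: sum = 110+173+54+74+113+78+99 = 701 → 02 bd.
Outer input = (K'⊕opad) ∥ inner = 04 c7 5c ∥ 02 bd.
Outer hash (tag): sum = 4+199+92+2+189 = 486 → 01 e6.

01e6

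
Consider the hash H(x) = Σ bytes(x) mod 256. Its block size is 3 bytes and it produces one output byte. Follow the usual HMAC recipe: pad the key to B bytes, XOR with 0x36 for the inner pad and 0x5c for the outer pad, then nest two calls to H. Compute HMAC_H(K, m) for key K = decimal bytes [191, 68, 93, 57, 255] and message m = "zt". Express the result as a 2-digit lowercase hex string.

84

Key decimal bytes [191, 68, 93, 57, 255] = bf 44 5d 39 ff is 5 bytes > B = 3, so hash it first: H(key) = 98, then zero-pad to 3 bytes: K' = 98 00 00.
K' ⊕ ipad = ae 36 36.  K' ⊕ opad = c4 5c 5c.
Inner input = (K'⊕ipad) ∥ m = ae 36 36 ∥ 7a 74.
Inner hash: sum = 174+54+54+122+116 = 520; mod 256 = 8 → 08.
Outer input = (K'⊕opad) ∥ inner = c4 5c 5c ∥ 08.
Outer hash (tag): sum = 196+92+92+8 = 388; mod 256 = 132 → 84.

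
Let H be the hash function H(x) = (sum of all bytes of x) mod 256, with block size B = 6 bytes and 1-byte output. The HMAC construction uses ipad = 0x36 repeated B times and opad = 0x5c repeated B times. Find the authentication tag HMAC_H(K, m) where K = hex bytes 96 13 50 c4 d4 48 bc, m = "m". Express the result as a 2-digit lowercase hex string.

b3

Key hex bytes 96 13 50 c4 d4 48 bc is 7 bytes > B = 6, so hash it first: H(key) = 95, then zero-pad to 6 bytes: K' = 95 00 00 00 00 00.
K' ⊕ ipad = a3 36 36 36 36 36.  K' ⊕ opad = c9 5c 5c 5c 5c 5c.
Inner input = (K'⊕ipad) ∥ m = a3 36 36 36 36 36 ∥ 6d.
Inner hash: sum = 163+54+54+54+54+54+109 = 542; mod 256 = 30 → 1e.
Outer input = (K'⊕opad) ∥ inner = c9 5c 5c 5c 5c 5c ∥ 1e.
Outer hash (tag): sum = 201+92+92+92+92+92+30 = 691; mod 256 = 179 → b3.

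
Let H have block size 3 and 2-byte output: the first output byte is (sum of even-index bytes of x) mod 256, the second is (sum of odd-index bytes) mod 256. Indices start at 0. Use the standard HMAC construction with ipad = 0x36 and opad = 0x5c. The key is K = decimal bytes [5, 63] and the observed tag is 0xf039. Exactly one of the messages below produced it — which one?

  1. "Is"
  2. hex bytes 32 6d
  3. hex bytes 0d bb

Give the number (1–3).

2

Key decimal bytes [5, 63] = 05 3f is 2 bytes ≤ B = 3; zero-pad to 3 bytes: K' = 05 3f 00.
K' ⊕ ipad = 33 09 36; K' ⊕ opad = 59 63 5c.
m1: inner = H(33 09 36 49 73) = dc 52; tag = H(59 63 5c dc 52) = 073f
m2: inner = H(33 09 36 32 6d) = d6 3b; tag = H(59 63 5c d6 3b) = f039 ← matches
m3: inner = H(33 09 36 0d bb) = 24 16; tag = H(59 63 5c 24 16) = cb87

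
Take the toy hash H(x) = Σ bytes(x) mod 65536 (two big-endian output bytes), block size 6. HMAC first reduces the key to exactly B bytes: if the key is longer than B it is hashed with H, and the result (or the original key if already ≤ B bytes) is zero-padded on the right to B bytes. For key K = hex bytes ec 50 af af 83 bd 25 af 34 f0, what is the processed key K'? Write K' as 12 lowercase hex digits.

05d200000000

|K| = 10 > B = 6, so first hash the key.
H(K): sum = 236+80+175+175+131+189+37+175+52+240 = 1490 → 05 d2.
Zero-pad H(K) = 05 d2 to 6 bytes: K' = 05 d2 00 00 00 00.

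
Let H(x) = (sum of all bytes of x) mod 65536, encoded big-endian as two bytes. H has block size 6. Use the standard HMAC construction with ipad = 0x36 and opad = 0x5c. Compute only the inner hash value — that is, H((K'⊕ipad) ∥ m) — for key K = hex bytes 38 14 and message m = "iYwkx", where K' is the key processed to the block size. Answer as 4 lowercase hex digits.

Key hex bytes 38 14 is 2 bytes ≤ B = 6; zero-pad to 6 bytes: K' = 38 14 00 00 00 00.
K' ⊕ ipad = 0e 22 36 36 36 36.
Inner input = 0e 22 36 36 36 36 ∥ 69 59 77 6b 78.
Inner hash: sum = 14+34+54+54+54+54+105+89+119+107+120 = 804 → 03 24.

0324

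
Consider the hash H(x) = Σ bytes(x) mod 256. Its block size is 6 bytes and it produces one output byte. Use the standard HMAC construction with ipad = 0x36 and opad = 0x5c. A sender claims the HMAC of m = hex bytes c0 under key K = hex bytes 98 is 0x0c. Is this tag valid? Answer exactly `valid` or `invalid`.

Key hex bytes 98 is 1 byte ≤ B = 6; zero-pad to 6 bytes: K' = 98 00 00 00 00 00.
K' ⊕ ipad = ae 36 36 36 36 36; K' ⊕ opad = c4 5c 5c 5c 5c 5c.
Inner hash: sum = 174+54+54+54+54+54+192 = 636; mod 256 = 124 → 7c.
Outer hash (recomputed tag): sum = 196+92+92+92+92+92+124 = 780; mod 256 = 12 → 0c.
Recomputed tag = 0c; claimed = 0c → match.

valid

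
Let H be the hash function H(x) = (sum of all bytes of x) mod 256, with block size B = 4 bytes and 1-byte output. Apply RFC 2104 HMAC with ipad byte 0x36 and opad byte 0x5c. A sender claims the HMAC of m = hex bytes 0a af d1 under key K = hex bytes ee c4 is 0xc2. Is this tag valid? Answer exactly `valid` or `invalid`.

Key hex bytes ee c4 is 2 bytes ≤ B = 4; zero-pad to 4 bytes: K' = ee c4 00 00.
K' ⊕ ipad = d8 f2 36 36; K' ⊕ opad = b2 98 5c 5c.
Inner hash: sum = 216+242+54+54+10+175+209 = 960; mod 256 = 192 → c0.
Outer hash (recomputed tag): sum = 178+152+92+92+192 = 706; mod 256 = 194 → c2.
Recomputed tag = c2; claimed = c2 → match.

valid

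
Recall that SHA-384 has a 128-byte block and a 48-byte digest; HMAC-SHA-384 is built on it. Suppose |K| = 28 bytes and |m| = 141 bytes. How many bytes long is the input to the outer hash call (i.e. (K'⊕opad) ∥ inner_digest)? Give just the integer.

Key is 28 ≤ 128 bytes, zero-padded: |K'| = 128.
Outer input = (K'⊕opad) ∥ H(inner) → 128 + 48 = 176 bytes.

176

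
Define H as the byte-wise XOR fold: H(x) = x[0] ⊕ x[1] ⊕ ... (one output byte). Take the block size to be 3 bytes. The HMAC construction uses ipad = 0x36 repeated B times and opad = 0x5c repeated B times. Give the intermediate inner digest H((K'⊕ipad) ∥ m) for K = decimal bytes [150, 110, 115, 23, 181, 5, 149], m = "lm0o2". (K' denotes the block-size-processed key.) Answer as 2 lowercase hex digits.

e3

Key decimal bytes [150, 110, 115, 23, 181, 5, 149] = 96 6e 73 17 b5 05 95 is 7 bytes > B = 3, so hash it first: H(key) = b9, then zero-pad to 3 bytes: K' = b9 00 00.
K' ⊕ ipad = 8f 36 36.
Inner input = 8f 36 36 ∥ 6c 6d 30 6f 32.
Inner hash: XOR 8f⊕36⊕36⊕6c⊕6d⊕30⊕6f⊕32 = e3.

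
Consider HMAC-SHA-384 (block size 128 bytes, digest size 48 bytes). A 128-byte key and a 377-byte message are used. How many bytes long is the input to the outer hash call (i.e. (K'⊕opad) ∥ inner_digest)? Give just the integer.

176

Key is 128 ≤ 128 bytes, zero-padded: |K'| = 128.
Outer input = (K'⊕opad) ∥ H(inner) → 128 + 48 = 176 bytes.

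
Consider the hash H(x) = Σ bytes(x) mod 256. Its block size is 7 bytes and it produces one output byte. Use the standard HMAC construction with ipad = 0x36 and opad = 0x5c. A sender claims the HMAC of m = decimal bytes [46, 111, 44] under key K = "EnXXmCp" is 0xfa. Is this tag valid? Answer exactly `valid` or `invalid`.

Key "EnXXmCp" = 45 6e 58 58 6d 43 70 is exactly B = 7 bytes: K' = 45 6e 58 58 6d 43 70.
K' ⊕ ipad = 73 58 6e 6e 5b 75 46; K' ⊕ opad = 19 32 04 04 31 1f 2c.
Inner hash: sum = 115+88+110+110+91+117+70+46+111+44 = 902; mod 256 = 134 → 86.
Outer hash (recomputed tag): sum = 25+50+4+4+49+31+44+134 = 341; mod 256 = 85 → 55.
Recomputed tag = 55; claimed = fa → mismatch.

invalid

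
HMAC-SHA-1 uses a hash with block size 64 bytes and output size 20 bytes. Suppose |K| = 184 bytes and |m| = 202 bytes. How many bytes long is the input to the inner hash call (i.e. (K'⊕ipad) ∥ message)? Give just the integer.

Key is 184 > 64 bytes, so it is hashed to 20 bytes then zero-padded to 64: |K'| = 64.
Inner input = (K'⊕ipad) ∥ m → 64 + 202 = 266 bytes.

266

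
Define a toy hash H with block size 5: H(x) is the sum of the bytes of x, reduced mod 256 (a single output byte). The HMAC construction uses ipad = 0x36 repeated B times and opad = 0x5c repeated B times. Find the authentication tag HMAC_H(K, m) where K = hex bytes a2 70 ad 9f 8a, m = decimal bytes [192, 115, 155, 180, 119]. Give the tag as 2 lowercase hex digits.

Key hex bytes a2 70 ad 9f 8a is exactly B = 5 bytes: K' = a2 70 ad 9f 8a.
K' ⊕ ipad = 94 46 9b a9 bc.  K' ⊕ opad = fe 2c f1 c3 d6.
Inner input = (K'⊕ipad) ∥ m = 94 46 9b a9 bc ∥ c0 73 9b b4 77.
Inner hash: sum = 148+70+155+169+188+192+115+155+180+119 = 1491; mod 256 = 211 → d3.
Outer input = (K'⊕opad) ∥ inner = fe 2c f1 c3 d6 ∥ d3.
Outer hash (tag): sum = 254+44+241+195+214+211 = 1159; mod 256 = 135 → 87.

87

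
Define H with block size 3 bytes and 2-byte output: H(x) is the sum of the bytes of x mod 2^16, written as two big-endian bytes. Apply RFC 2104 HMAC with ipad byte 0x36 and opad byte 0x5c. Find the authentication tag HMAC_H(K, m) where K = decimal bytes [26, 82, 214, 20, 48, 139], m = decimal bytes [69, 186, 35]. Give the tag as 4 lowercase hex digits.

01bb

Key decimal bytes [26, 82, 214, 20, 48, 139] = 1a 52 d6 14 30 8b is 6 bytes > B = 3, so hash it first: H(key) = 02 11, then zero-pad to 3 bytes: K' = 02 11 00.
K' ⊕ ipad = 34 27 36.  K' ⊕ opad = 5e 4d 5c.
Inner input = (K'⊕ipad) ∥ m = 34 27 36 ∥ 45 ba 23.
Inner hash: sum = 52+39+54+69+186+35 = 435 → 01 b3.
Outer input = (K'⊕opad) ∥ inner = 5e 4d 5c ∥ 01 b3.
Outer hash (tag): sum = 94+77+92+1+179 = 443 → 01 bb.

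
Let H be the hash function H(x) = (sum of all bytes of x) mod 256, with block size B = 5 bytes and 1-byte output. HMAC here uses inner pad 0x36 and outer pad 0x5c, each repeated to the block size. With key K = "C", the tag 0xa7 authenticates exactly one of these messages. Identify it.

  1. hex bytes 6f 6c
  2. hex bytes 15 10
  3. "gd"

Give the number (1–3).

Key "C" = 43 is 1 byte ≤ B = 5; zero-pad to 5 bytes: K' = 43 00 00 00 00.
K' ⊕ ipad = 75 36 36 36 36; K' ⊕ opad = 1f 5c 5c 5c 5c.
m1: inner = H(75 36 36 36 36 6f 6c) = 28; tag = H(1f 5c 5c 5c 5c 28) = b7
m2: inner = H(75 36 36 36 36 15 10) = 72; tag = H(1f 5c 5c 5c 5c 72) = 01
m3: inner = H(75 36 36 36 36 67 64) = 18; tag = H(1f 5c 5c 5c 5c 18) = a7 ← matches

3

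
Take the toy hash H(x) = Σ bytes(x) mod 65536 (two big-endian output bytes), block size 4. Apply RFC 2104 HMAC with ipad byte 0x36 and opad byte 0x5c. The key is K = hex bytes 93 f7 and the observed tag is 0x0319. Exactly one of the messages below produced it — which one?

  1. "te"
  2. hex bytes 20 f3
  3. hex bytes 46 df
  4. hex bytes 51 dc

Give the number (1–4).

Key hex bytes 93 f7 is 2 bytes ≤ B = 4; zero-pad to 4 bytes: K' = 93 f7 00 00.
K' ⊕ ipad = a5 c1 36 36; K' ⊕ opad = cf ab 5c 5c.
m1: inner = H(a5 c1 36 36 74 65) = 02 ab; tag = H(cf ab 5c 5c 02 ab) = 02df
m2: inner = H(a5 c1 36 36 20 f3) = 02 e5; tag = H(cf ab 5c 5c 02 e5) = 0319 ← matches
m3: inner = H(a5 c1 36 36 46 df) = 02 f7; tag = H(cf ab 5c 5c 02 f7) = 032b
m4: inner = H(a5 c1 36 36 51 dc) = 02 ff; tag = H(cf ab 5c 5c 02 ff) = 0333

2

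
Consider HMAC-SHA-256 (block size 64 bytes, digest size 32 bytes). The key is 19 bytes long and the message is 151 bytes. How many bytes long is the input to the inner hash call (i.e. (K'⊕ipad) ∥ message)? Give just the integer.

Key is 19 ≤ 64 bytes, zero-padded: |K'| = 64.
Inner input = (K'⊕ipad) ∥ m → 64 + 151 = 215 bytes.

215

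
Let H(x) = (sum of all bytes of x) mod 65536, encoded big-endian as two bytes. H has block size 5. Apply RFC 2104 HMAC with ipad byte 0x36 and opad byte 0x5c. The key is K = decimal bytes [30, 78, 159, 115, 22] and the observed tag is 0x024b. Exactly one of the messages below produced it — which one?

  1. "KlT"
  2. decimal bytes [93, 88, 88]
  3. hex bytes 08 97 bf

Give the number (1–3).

1

Key decimal bytes [30, 78, 159, 115, 22] = 1e 4e 9f 73 16 is exactly B = 5 bytes: K' = 1e 4e 9f 73 16.
K' ⊕ ipad = 28 78 a9 45 20; K' ⊕ opad = 42 12 c3 2f 4a.
m1: inner = H(28 78 a9 45 20 4b 6c 54) = 02 b9; tag = H(42 12 c3 2f 4a 02 b9) = 024b ← matches
m2: inner = H(28 78 a9 45 20 5d 58 58) = 02 bb; tag = H(42 12 c3 2f 4a 02 bb) = 024d
m3: inner = H(28 78 a9 45 20 08 97 bf) = 03 0c; tag = H(42 12 c3 2f 4a 03 0c) = 019f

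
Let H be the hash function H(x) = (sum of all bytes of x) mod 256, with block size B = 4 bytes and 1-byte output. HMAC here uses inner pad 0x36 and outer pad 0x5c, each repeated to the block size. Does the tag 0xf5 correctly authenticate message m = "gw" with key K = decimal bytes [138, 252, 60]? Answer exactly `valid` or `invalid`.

Key decimal bytes [138, 252, 60] = 8a fc 3c is 3 bytes ≤ B = 4; zero-pad to 4 bytes: K' = 8a fc 3c 00.
K' ⊕ ipad = bc ca 0a 36; K' ⊕ opad = d6 a0 60 5c.
Inner hash: sum = 188+202+10+54+103+119 = 676; mod 256 = 164 → a4.
Outer hash (recomputed tag): sum = 214+160+96+92+164 = 726; mod 256 = 214 → d6.
Recomputed tag = d6; claimed = f5 → mismatch.

invalid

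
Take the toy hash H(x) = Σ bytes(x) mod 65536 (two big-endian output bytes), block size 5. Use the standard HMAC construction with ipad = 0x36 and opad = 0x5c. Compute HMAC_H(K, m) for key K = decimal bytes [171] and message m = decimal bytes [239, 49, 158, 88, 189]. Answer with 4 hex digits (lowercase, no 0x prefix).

02b3

Key decimal bytes [171] = ab is 1 byte ≤ B = 5; zero-pad to 5 bytes: K' = ab 00 00 00 00.
K' ⊕ ipad = 9d 36 36 36 36.  K' ⊕ opad = f7 5c 5c 5c 5c.
Inner input = (K'⊕ipad) ∥ m = 9d 36 36 36 36 ∥ ef 31 9e 58 bd.
Inner hash: sum = 157+54+54+54+54+239+49+158+88+189 = 1096 → 04 48.
Outer input = (K'⊕opad) ∥ inner = f7 5c 5c 5c 5c ∥ 04 48.
Outer hash (tag): sum = 247+92+92+92+92+4+72 = 691 → 02 b3.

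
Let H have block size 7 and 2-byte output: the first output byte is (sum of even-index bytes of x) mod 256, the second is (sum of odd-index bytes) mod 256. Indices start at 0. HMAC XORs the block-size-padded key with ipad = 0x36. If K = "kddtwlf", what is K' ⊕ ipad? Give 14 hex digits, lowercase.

5d525242415a50

Key "kddtwlf" = 6b 64 64 74 77 6c 66 is exactly B = 7 bytes: K' = 6b 64 64 74 77 6c 66.
XOR each byte with 0x36: 6b⊕36=5d, 64⊕36=52, 64⊕36=52, 74⊕36=42, 77⊕36=41, 6c⊕36=5a, 66⊕36=50.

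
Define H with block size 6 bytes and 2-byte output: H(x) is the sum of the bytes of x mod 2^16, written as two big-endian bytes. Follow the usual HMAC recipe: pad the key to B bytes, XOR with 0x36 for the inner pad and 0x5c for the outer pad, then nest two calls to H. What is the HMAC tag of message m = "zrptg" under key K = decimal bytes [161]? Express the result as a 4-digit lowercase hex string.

Key decimal bytes [161] = a1 is 1 byte ≤ B = 6; zero-pad to 6 bytes: K' = a1 00 00 00 00 00.
K' ⊕ ipad = 97 36 36 36 36 36.  K' ⊕ opad = fd 5c 5c 5c 5c 5c.
Inner input = (K'⊕ipad) ∥ m = 97 36 36 36 36 36 ∥ 7a 72 70 74 67.
Inner hash: sum = 151+54+54+54+54+54+122+114+112+116+103 = 988 → 03 dc.
Outer input = (K'⊕opad) ∥ inner = fd 5c 5c 5c 5c 5c ∥ 03 dc.
Outer hash (tag): sum = 253+92+92+92+92+92+3+220 = 936 → 03 a8.

03a8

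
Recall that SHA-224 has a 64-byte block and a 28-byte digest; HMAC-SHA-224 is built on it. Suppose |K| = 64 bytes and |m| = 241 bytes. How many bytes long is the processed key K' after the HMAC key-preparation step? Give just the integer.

64

Key is 64 ≤ 64 bytes, zero-padded: |K'| = 64.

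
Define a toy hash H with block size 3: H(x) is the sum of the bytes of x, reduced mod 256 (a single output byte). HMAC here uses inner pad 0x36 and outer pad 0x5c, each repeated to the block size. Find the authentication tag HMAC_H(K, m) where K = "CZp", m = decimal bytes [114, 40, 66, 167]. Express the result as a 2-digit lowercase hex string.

fb

Key "CZp" = 43 5a 70 is exactly B = 3 bytes: K' = 43 5a 70.
K' ⊕ ipad = 75 6c 46.  K' ⊕ opad = 1f 06 2c.
Inner input = (K'⊕ipad) ∥ m = 75 6c 46 ∥ 72 28 42 a7.
Inner hash: sum = 117+108+70+114+40+66+167 = 682; mod 256 = 170 → aa.
Outer input = (K'⊕opad) ∥ inner = 1f 06 2c ∥ aa.
Outer hash (tag): sum = 31+6+44+170 = 251 → fb.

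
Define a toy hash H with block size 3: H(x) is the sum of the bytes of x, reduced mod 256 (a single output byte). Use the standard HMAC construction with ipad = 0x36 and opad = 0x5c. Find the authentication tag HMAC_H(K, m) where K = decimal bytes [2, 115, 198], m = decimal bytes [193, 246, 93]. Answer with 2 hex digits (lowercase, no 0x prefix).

a4

Key decimal bytes [2, 115, 198] = 02 73 c6 is exactly B = 3 bytes: K' = 02 73 c6.
K' ⊕ ipad = 34 45 f0.  K' ⊕ opad = 5e 2f 9a.
Inner input = (K'⊕ipad) ∥ m = 34 45 f0 ∥ c1 f6 5d.
Inner hash: sum = 52+69+240+193+246+93 = 893; mod 256 = 125 → 7d.
Outer input = (K'⊕opad) ∥ inner = 5e 2f 9a ∥ 7d.
Outer hash (tag): sum = 94+47+154+125 = 420; mod 256 = 164 → a4.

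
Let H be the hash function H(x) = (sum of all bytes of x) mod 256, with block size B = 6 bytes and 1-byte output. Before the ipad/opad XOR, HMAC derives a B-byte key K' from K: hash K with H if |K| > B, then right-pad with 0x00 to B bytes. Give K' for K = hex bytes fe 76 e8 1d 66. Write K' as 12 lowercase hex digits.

fe76e81d6600

Key hex bytes fe 76 e8 1d 66 is 5 bytes ≤ B = 6; zero-pad to 6 bytes: K' = fe 76 e8 1d 66 00.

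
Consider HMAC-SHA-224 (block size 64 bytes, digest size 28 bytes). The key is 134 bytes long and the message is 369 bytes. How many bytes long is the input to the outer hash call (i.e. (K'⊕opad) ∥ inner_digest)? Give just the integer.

92

Key is 134 > 64 bytes, so it is hashed to 28 bytes then zero-padded to 64: |K'| = 64.
Outer input = (K'⊕opad) ∥ H(inner) → 64 + 28 = 92 bytes.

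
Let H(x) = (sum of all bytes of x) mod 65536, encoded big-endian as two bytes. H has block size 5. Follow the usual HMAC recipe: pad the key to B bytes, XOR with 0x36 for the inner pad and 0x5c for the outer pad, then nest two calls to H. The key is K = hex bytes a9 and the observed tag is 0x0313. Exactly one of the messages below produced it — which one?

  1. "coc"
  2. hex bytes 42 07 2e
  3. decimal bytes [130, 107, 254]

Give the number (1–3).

1

Key hex bytes a9 is 1 byte ≤ B = 5; zero-pad to 5 bytes: K' = a9 00 00 00 00.
K' ⊕ ipad = 9f 36 36 36 36; K' ⊕ opad = f5 5c 5c 5c 5c.
m1: inner = H(9f 36 36 36 36 63 6f 63) = 02 ac; tag = H(f5 5c 5c 5c 5c 02 ac) = 0313 ← matches
m2: inner = H(9f 36 36 36 36 42 07 2e) = 01 ee; tag = H(f5 5c 5c 5c 5c 01 ee) = 0354
m3: inner = H(9f 36 36 36 36 82 6b fe) = 03 62; tag = H(f5 5c 5c 5c 5c 03 62) = 02ca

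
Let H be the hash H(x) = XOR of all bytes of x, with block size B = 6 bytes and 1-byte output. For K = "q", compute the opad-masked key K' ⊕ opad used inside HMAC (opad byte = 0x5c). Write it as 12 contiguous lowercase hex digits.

Key "q" = 71 is 1 byte ≤ B = 6; zero-pad to 6 bytes: K' = 71 00 00 00 00 00.
XOR each byte with 0x5c: 71⊕5c=2d, 00⊕5c=5c, 00⊕5c=5c, 00⊕5c=5c, 00⊕5c=5c, 00⊕5c=5c.

2d5c5c5c5c5c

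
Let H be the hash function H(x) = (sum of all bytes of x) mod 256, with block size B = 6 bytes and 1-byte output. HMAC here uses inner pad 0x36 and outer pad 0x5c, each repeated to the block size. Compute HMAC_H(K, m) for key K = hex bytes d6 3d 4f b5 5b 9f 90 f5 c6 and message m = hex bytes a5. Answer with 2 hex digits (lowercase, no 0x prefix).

Key hex bytes d6 3d 4f b5 5b 9f 90 f5 c6 is 9 bytes > B = 6, so hash it first: H(key) = 5c, then zero-pad to 6 bytes: K' = 5c 00 00 00 00 00.
K' ⊕ ipad = 6a 36 36 36 36 36.  K' ⊕ opad = 00 5c 5c 5c 5c 5c.
Inner input = (K'⊕ipad) ∥ m = 6a 36 36 36 36 36 ∥ a5.
Inner hash: sum = 106+54+54+54+54+54+165 = 541; mod 256 = 29 → 1d.
Outer input = (K'⊕opad) ∥ inner = 00 5c 5c 5c 5c 5c ∥ 1d.
Outer hash (tag): sum = 0+92+92+92+92+92+29 = 489; mod 256 = 233 → e9.

e9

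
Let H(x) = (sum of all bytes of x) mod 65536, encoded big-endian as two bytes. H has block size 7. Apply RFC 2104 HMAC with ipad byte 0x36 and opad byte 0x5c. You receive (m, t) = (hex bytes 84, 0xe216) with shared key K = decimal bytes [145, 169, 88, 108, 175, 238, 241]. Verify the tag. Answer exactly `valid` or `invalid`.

invalid

Key decimal bytes [145, 169, 88, 108, 175, 238, 241] = 91 a9 58 6c af ee f1 is exactly B = 7 bytes: K' = 91 a9 58 6c af ee f1.
K' ⊕ ipad = a7 9f 6e 5a 99 d8 c7; K' ⊕ opad = cd f5 04 30 f3 b2 ad.
Inner hash: sum = 167+159+110+90+153+216+199+132 = 1226 → 04 ca.
Outer hash (recomputed tag): sum = 205+245+4+48+243+178+173+4+202 = 1302 → 05 16.
Recomputed tag = 0516; claimed = e216 → mismatch.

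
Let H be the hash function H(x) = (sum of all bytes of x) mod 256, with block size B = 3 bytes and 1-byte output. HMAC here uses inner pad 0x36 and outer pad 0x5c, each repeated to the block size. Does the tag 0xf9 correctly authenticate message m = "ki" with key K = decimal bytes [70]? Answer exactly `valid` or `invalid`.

invalid

Key decimal bytes [70] = 46 is 1 byte ≤ B = 3; zero-pad to 3 bytes: K' = 46 00 00.
K' ⊕ ipad = 70 36 36; K' ⊕ opad = 1a 5c 5c.
Inner hash: sum = 112+54+54+107+105 = 432; mod 256 = 176 → b0.
Outer hash (recomputed tag): sum = 26+92+92+176 = 386; mod 256 = 130 → 82.
Recomputed tag = 82; claimed = f9 → mismatch.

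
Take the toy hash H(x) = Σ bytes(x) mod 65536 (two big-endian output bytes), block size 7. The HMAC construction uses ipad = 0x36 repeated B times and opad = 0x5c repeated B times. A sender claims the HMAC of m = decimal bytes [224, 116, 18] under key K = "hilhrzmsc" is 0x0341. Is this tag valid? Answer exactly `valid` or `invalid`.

valid

Key "hilhrzmsc" = 68 69 6c 68 72 7a 6d 73 63 is 9 bytes > B = 7, so hash it first: H(key) = 03 d4, then zero-pad to 7 bytes: K' = 03 d4 00 00 00 00 00.
K' ⊕ ipad = 35 e2 36 36 36 36 36; K' ⊕ opad = 5f 88 5c 5c 5c 5c 5c.
Inner hash: sum = 53+226+54+54+54+54+54+224+116+18 = 907 → 03 8b.
Outer hash (recomputed tag): sum = 95+136+92+92+92+92+92+3+139 = 833 → 03 41.
Recomputed tag = 0341; claimed = 0341 → match.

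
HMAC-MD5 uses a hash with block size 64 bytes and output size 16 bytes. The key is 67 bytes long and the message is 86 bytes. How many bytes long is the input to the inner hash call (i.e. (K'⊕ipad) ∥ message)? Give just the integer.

Key is 67 > 64 bytes, so it is hashed to 16 bytes then zero-padded to 64: |K'| = 64.
Inner input = (K'⊕ipad) ∥ m → 64 + 86 = 150 bytes.

150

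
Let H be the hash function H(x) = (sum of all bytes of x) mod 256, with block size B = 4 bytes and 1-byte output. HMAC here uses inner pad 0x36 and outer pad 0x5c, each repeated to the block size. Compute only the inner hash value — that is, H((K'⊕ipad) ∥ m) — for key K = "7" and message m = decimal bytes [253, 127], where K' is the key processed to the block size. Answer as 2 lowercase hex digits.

Key "7" = 37 is 1 byte ≤ B = 4; zero-pad to 4 bytes: K' = 37 00 00 00.
K' ⊕ ipad = 01 36 36 36.
Inner input = 01 36 36 36 ∥ fd 7f.
Inner hash: sum = 1+54+54+54+253+127 = 543; mod 256 = 31 → 1f.

1f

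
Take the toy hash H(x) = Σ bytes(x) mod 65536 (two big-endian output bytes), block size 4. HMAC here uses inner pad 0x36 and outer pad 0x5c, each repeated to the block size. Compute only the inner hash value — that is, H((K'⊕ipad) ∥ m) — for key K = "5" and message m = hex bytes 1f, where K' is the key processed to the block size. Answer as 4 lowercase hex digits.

00c4

Key "5" = 35 is 1 byte ≤ B = 4; zero-pad to 4 bytes: K' = 35 00 00 00.
K' ⊕ ipad = 03 36 36 36.
Inner input = 03 36 36 36 ∥ 1f.
Inner hash: sum = 3+54+54+54+31 = 196 → 00 c4.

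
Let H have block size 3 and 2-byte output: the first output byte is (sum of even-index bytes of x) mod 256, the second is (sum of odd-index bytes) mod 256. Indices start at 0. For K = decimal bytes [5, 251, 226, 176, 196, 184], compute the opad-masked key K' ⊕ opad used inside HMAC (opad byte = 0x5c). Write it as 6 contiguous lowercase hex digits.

f73f5c

Key decimal bytes [5, 251, 226, 176, 196, 184] = 05 fb e2 b0 c4 b8 is 6 bytes > B = 3, so hash it first: H(key) = ab 63, then zero-pad to 3 bytes: K' = ab 63 00.
XOR each byte with 0x5c: ab⊕5c=f7, 63⊕5c=3f, 00⊕5c=5c.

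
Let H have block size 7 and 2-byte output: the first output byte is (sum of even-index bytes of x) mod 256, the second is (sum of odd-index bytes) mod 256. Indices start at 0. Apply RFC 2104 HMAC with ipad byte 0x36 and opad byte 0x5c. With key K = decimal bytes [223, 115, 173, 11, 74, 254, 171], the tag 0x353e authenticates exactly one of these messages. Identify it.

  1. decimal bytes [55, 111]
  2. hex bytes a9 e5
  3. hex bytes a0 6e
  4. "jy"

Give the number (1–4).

Key decimal bytes [223, 115, 173, 11, 74, 254, 171] = df 73 ad 0b 4a fe ab is exactly B = 7 bytes: K' = df 73 ad 0b 4a fe ab.
K' ⊕ ipad = e9 45 9b 3d 7c c8 9d; K' ⊕ opad = 83 2f f1 57 16 a2 f7.
m1: inner = H(e9 45 9b 3d 7c c8 9d 37 6f) = 0c 81; tag = H(83 2f f1 57 16 a2 f7 0c 81) = 0234
m2: inner = H(e9 45 9b 3d 7c c8 9d a9 e5) = 82 f3; tag = H(83 2f f1 57 16 a2 f7 82 f3) = 74aa
m3: inner = H(e9 45 9b 3d 7c c8 9d a0 6e) = 0b ea; tag = H(83 2f f1 57 16 a2 f7 0b ea) = 6b33
m4: inner = H(e9 45 9b 3d 7c c8 9d 6a 79) = 16 b4; tag = H(83 2f f1 57 16 a2 f7 16 b4) = 353e ← matches

4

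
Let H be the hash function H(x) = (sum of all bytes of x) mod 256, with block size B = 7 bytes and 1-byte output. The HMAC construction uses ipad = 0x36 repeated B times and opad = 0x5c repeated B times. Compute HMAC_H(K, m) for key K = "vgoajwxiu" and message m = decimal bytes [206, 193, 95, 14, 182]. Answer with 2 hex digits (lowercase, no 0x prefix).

a8

Key "vgoajwxiu" = 76 67 6f 61 6a 77 78 69 75 is 9 bytes > B = 7, so hash it first: H(key) = e4, then zero-pad to 7 bytes: K' = e4 00 00 00 00 00 00.
K' ⊕ ipad = d2 36 36 36 36 36 36.  K' ⊕ opad = b8 5c 5c 5c 5c 5c 5c.
Inner input = (K'⊕ipad) ∥ m = d2 36 36 36 36 36 36 ∥ ce c1 5f 0e b6.
Inner hash: sum = 210+54+54+54+54+54+54+206+193+95+14+182 = 1224; mod 256 = 200 → c8.
Outer input = (K'⊕opad) ∥ inner = b8 5c 5c 5c 5c 5c 5c ∥ c8.
Outer hash (tag): sum = 184+92+92+92+92+92+92+200 = 936; mod 256 = 168 → a8.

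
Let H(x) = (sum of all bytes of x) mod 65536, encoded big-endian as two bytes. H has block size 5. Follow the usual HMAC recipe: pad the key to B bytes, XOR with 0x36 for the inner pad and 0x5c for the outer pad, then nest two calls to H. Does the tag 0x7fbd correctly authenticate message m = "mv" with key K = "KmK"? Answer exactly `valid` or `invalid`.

invalid

Key "KmK" = 4b 6d 4b is 3 bytes ≤ B = 5; zero-pad to 5 bytes: K' = 4b 6d 4b 00 00.
K' ⊕ ipad = 7d 5b 7d 36 36; K' ⊕ opad = 17 31 17 5c 5c.
Inner hash: sum = 125+91+125+54+54+109+118 = 676 → 02 a4.
Outer hash (recomputed tag): sum = 23+49+23+92+92+2+164 = 445 → 01 bd.
Recomputed tag = 01bd; claimed = 7fbd → mismatch.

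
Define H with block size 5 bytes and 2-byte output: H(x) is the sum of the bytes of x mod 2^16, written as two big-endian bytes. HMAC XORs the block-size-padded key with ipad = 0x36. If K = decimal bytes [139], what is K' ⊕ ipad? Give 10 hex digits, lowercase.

Key decimal bytes [139] = 8b is 1 byte ≤ B = 5; zero-pad to 5 bytes: K' = 8b 00 00 00 00.
XOR each byte with 0x36: 8b⊕36=bd, 00⊕36=36, 00⊕36=36, 00⊕36=36, 00⊕36=36.

bd36363636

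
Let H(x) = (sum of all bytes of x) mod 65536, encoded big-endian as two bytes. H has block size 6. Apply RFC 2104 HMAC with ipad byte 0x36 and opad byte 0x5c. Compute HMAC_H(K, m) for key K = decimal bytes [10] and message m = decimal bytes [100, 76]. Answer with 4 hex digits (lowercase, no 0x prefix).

031d

Key decimal bytes [10] = 0a is 1 byte ≤ B = 6; zero-pad to 6 bytes: K' = 0a 00 00 00 00 00.
K' ⊕ ipad = 3c 36 36 36 36 36.  K' ⊕ opad = 56 5c 5c 5c 5c 5c.
Inner input = (K'⊕ipad) ∥ m = 3c 36 36 36 36 36 ∥ 64 4c.
Inner hash: sum = 60+54+54+54+54+54+100+76 = 506 → 01 fa.
Outer input = (K'⊕opad) ∥ inner = 56 5c 5c 5c 5c 5c ∥ 01 fa.
Outer hash (tag): sum = 86+92+92+92+92+92+1+250 = 797 → 03 1d.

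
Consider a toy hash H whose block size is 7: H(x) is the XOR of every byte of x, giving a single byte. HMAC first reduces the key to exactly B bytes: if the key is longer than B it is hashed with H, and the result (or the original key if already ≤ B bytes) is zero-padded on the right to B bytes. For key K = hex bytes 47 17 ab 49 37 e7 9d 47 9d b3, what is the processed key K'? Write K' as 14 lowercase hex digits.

|K| = 10 > B = 7, so first hash the key.
H(K): XOR 47⊕17⊕ab⊕49⊕37⊕e7⊕9d⊕47⊕9d⊕b3 = 96.
Zero-pad H(K) = 96 to 7 bytes: K' = 96 00 00 00 00 00 00.

96000000000000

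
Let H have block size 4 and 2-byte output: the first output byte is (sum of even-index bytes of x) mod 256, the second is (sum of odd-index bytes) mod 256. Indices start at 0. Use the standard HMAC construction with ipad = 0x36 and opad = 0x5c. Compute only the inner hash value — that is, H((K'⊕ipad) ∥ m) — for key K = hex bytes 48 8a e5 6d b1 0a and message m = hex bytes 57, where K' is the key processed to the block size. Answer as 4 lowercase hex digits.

Key hex bytes 48 8a e5 6d b1 0a is 6 bytes > B = 4, so hash it first: H(key) = de 01, then zero-pad to 4 bytes: K' = de 01 00 00.
K' ⊕ ipad = e8 37 36 36.
Inner input = e8 37 36 36 ∥ 57.
Inner hash: even-index sum = 373 mod 256 = 117; odd-index sum = 109 mod 256 = 109 → 75 6d.

756d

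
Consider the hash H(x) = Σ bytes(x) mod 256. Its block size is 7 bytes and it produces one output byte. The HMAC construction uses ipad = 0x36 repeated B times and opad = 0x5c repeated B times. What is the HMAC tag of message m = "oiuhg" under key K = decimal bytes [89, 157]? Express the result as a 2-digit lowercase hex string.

Key decimal bytes [89, 157] = 59 9d is 2 bytes ≤ B = 7; zero-pad to 7 bytes: K' = 59 9d 00 00 00 00 00.
K' ⊕ ipad = 6f ab 36 36 36 36 36.  K' ⊕ opad = 05 c1 5c 5c 5c 5c 5c.
Inner input = (K'⊕ipad) ∥ m = 6f ab 36 36 36 36 36 ∥ 6f 69 75 68 67.
Inner hash: sum = 111+171+54+54+54+54+54+111+105+117+104+103 = 1092; mod 256 = 68 → 44.
Outer input = (K'⊕opad) ∥ inner = 05 c1 5c 5c 5c 5c 5c ∥ 44.
Outer hash (tag): sum = 5+193+92+92+92+92+92+68 = 726; mod 256 = 214 → d6.

d6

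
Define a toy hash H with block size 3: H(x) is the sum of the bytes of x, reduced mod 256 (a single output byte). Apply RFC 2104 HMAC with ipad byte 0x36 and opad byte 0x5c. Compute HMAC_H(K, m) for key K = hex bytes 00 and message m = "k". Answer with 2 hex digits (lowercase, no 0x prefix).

Key hex bytes 00 is 1 byte ≤ B = 3; zero-pad to 3 bytes: K' = 00 00 00.
K' ⊕ ipad = 36 36 36.  K' ⊕ opad = 5c 5c 5c.
Inner input = (K'⊕ipad) ∥ m = 36 36 36 ∥ 6b.
Inner hash: sum = 54+54+54+107 = 269; mod 256 = 13 → 0d.
Outer input = (K'⊕opad) ∥ inner = 5c 5c 5c ∥ 0d.
Outer hash (tag): sum = 92+92+92+13 = 289; mod 256 = 33 → 21.

21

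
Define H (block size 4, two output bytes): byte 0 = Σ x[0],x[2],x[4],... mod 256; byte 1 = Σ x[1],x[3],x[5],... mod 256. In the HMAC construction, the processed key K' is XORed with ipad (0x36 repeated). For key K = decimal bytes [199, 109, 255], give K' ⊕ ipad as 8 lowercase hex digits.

Key decimal bytes [199, 109, 255] = c7 6d ff is 3 bytes ≤ B = 4; zero-pad to 4 bytes: K' = c7 6d ff 00.
XOR each byte with 0x36: c7⊕36=f1, 6d⊕36=5b, ff⊕36=c9, 00⊕36=36.

f15bc936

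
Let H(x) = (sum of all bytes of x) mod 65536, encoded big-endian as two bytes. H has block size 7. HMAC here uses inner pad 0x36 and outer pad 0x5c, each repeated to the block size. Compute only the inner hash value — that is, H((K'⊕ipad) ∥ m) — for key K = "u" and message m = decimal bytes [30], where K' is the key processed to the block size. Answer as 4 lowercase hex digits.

01a5

Key "u" = 75 is 1 byte ≤ B = 7; zero-pad to 7 bytes: K' = 75 00 00 00 00 00 00.
K' ⊕ ipad = 43 36 36 36 36 36 36.
Inner input = 43 36 36 36 36 36 36 ∥ 1e.
Inner hash: sum = 67+54+54+54+54+54+54+30 = 421 → 01 a5.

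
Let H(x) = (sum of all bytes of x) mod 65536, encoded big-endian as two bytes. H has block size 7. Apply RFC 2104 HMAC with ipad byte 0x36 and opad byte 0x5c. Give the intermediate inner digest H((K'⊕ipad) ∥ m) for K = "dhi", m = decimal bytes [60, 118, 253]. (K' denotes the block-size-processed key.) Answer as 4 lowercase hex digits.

0396

Key "dhi" = 64 68 69 is 3 bytes ≤ B = 7; zero-pad to 7 bytes: K' = 64 68 69 00 00 00 00.
K' ⊕ ipad = 52 5e 5f 36 36 36 36.
Inner input = 52 5e 5f 36 36 36 36 ∥ 3c 76 fd.
Inner hash: sum = 82+94+95+54+54+54+54+60+118+253 = 918 → 03 96.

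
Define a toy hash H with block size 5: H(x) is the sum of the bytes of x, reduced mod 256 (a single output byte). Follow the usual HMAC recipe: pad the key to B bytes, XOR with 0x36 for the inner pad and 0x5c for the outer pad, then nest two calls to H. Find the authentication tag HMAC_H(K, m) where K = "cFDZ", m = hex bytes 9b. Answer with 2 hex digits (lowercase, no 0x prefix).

Key "cFDZ" = 63 46 44 5a is 4 bytes ≤ B = 5; zero-pad to 5 bytes: K' = 63 46 44 5a 00.
K' ⊕ ipad = 55 70 72 6c 36.  K' ⊕ opad = 3f 1a 18 06 5c.
Inner input = (K'⊕ipad) ∥ m = 55 70 72 6c 36 ∥ 9b.
Inner hash: sum = 85+112+114+108+54+155 = 628; mod 256 = 116 → 74.
Outer input = (K'⊕opad) ∥ inner = 3f 1a 18 06 5c ∥ 74.
Outer hash (tag): sum = 63+26+24+6+92+116 = 327; mod 256 = 71 → 47.

47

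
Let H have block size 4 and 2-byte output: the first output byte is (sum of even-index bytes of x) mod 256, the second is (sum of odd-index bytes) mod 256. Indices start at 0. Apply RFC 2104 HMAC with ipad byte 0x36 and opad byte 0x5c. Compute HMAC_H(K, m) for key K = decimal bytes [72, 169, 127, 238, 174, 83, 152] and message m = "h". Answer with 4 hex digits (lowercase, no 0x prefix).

Key decimal bytes [72, 169, 127, 238, 174, 83, 152] = 48 a9 7f ee ae 53 98 is 7 bytes > B = 4, so hash it first: H(key) = 0d ea, then zero-pad to 4 bytes: K' = 0d ea 00 00.
K' ⊕ ipad = 3b dc 36 36.  K' ⊕ opad = 51 b6 5c 5c.
Inner input = (K'⊕ipad) ∥ m = 3b dc 36 36 ∥ 68.
Inner hash: even-index sum = 217 mod 256 = 217; odd-index sum = 274 mod 256 = 18 → d9 12.
Outer input = (K'⊕opad) ∥ inner = 51 b6 5c 5c ∥ d9 12.
Outer hash (tag): even-index sum = 390 mod 256 = 134; odd-index sum = 292 mod 256 = 36 → 86 24.

8624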